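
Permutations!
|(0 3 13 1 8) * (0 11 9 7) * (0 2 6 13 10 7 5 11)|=9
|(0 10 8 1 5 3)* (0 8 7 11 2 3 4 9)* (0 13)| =|(0 10 7 11 2 3 8 1 5 4 9 13)| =12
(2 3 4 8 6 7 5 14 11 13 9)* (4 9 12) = (2 3 9)(4 8 6 7 5 14 11 13 12) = [0, 1, 3, 9, 8, 14, 7, 5, 6, 2, 10, 13, 4, 12, 11]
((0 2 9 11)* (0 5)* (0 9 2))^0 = ((5 9 11))^0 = (11)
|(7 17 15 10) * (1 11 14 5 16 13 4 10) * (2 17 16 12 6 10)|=14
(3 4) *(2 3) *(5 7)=(2 3 4)(5 7)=[0, 1, 3, 4, 2, 7, 6, 5]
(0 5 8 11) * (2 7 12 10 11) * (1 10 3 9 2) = [5, 10, 7, 9, 4, 8, 6, 12, 1, 2, 11, 0, 3] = (0 5 8 1 10 11)(2 7 12 3 9)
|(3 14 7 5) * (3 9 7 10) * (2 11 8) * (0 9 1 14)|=|(0 9 7 5 1 14 10 3)(2 11 8)|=24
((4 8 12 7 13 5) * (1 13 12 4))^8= (1 5 13)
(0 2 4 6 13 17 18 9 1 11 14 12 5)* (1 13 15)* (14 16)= (0 2 4 6 15 1 11 16 14 12 5)(9 13 17 18)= [2, 11, 4, 3, 6, 0, 15, 7, 8, 13, 10, 16, 5, 17, 12, 1, 14, 18, 9]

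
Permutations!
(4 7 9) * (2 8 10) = (2 8 10)(4 7 9) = [0, 1, 8, 3, 7, 5, 6, 9, 10, 4, 2]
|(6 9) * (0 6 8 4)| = 5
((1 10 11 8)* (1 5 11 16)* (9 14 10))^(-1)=(1 16 10 14 9)(5 8 11)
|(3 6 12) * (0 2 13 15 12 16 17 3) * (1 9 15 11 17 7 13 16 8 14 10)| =16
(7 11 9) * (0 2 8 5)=(0 2 8 5)(7 11 9)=[2, 1, 8, 3, 4, 0, 6, 11, 5, 7, 10, 9]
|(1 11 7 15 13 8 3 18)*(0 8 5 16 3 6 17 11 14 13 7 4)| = |(0 8 6 17 11 4)(1 14 13 5 16 3 18)(7 15)| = 42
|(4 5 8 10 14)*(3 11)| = |(3 11)(4 5 8 10 14)| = 10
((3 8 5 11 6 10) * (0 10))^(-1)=((0 10 3 8 5 11 6))^(-1)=(0 6 11 5 8 3 10)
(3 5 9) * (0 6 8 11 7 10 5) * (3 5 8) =(0 6 3)(5 9)(7 10 8 11) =[6, 1, 2, 0, 4, 9, 3, 10, 11, 5, 8, 7]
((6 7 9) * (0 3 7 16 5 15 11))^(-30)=((0 3 7 9 6 16 5 15 11))^(-30)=(0 5 9)(3 15 6)(7 11 16)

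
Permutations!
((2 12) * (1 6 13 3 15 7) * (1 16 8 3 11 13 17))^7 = (1 6 17)(2 12)(3 7 8 15 16)(11 13)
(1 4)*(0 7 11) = (0 7 11)(1 4) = [7, 4, 2, 3, 1, 5, 6, 11, 8, 9, 10, 0]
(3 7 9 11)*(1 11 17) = (1 11 3 7 9 17) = [0, 11, 2, 7, 4, 5, 6, 9, 8, 17, 10, 3, 12, 13, 14, 15, 16, 1]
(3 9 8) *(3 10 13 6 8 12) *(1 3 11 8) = (1 3 9 12 11 8 10 13 6) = [0, 3, 2, 9, 4, 5, 1, 7, 10, 12, 13, 8, 11, 6]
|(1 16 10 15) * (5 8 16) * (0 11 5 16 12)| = |(0 11 5 8 12)(1 16 10 15)| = 20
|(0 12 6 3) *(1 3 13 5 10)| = |(0 12 6 13 5 10 1 3)| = 8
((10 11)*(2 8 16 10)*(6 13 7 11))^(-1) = ((2 8 16 10 6 13 7 11))^(-1) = (2 11 7 13 6 10 16 8)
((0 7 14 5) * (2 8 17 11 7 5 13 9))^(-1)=(0 5)(2 9 13 14 7 11 17 8)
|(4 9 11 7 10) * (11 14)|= 6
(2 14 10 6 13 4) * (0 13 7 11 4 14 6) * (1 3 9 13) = (0 1 3 9 13 14 10)(2 6 7 11 4) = [1, 3, 6, 9, 2, 5, 7, 11, 8, 13, 0, 4, 12, 14, 10]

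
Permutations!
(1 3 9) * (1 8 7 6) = (1 3 9 8 7 6) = [0, 3, 2, 9, 4, 5, 1, 6, 7, 8]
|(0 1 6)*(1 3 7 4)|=|(0 3 7 4 1 6)|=6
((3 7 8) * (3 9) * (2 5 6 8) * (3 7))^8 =(2 6 9)(5 8 7)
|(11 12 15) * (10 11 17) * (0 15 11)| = |(0 15 17 10)(11 12)| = 4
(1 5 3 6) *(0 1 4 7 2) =(0 1 5 3 6 4 7 2) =[1, 5, 0, 6, 7, 3, 4, 2]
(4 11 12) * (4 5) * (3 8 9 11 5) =(3 8 9 11 12)(4 5) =[0, 1, 2, 8, 5, 4, 6, 7, 9, 11, 10, 12, 3]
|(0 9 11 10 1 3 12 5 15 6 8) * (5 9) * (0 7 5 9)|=|(0 9 11 10 1 3 12)(5 15 6 8 7)|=35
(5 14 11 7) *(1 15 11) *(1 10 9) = (1 15 11 7 5 14 10 9) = [0, 15, 2, 3, 4, 14, 6, 5, 8, 1, 9, 7, 12, 13, 10, 11]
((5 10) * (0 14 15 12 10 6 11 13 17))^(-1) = (0 17 13 11 6 5 10 12 15 14)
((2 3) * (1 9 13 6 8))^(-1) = ((1 9 13 6 8)(2 3))^(-1) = (1 8 6 13 9)(2 3)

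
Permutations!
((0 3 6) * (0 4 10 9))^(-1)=((0 3 6 4 10 9))^(-1)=(0 9 10 4 6 3)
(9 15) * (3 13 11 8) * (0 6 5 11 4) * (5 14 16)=[6, 1, 2, 13, 0, 11, 14, 7, 3, 15, 10, 8, 12, 4, 16, 9, 5]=(0 6 14 16 5 11 8 3 13 4)(9 15)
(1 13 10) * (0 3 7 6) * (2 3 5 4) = (0 5 4 2 3 7 6)(1 13 10) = [5, 13, 3, 7, 2, 4, 0, 6, 8, 9, 1, 11, 12, 10]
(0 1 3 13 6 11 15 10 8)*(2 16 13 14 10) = (0 1 3 14 10 8)(2 16 13 6 11 15) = [1, 3, 16, 14, 4, 5, 11, 7, 0, 9, 8, 15, 12, 6, 10, 2, 13]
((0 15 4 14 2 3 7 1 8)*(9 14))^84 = ((0 15 4 9 14 2 3 7 1 8))^84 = (0 14 1 4 3)(2 8 9 7 15)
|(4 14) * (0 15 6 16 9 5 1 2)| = |(0 15 6 16 9 5 1 2)(4 14)| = 8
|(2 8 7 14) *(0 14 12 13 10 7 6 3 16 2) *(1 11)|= |(0 14)(1 11)(2 8 6 3 16)(7 12 13 10)|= 20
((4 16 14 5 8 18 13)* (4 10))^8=((4 16 14 5 8 18 13 10))^8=(18)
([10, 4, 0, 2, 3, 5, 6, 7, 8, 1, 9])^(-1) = (0 2 3 4 1 9 10)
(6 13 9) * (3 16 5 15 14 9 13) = (3 16 5 15 14 9 6) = [0, 1, 2, 16, 4, 15, 3, 7, 8, 6, 10, 11, 12, 13, 9, 14, 5]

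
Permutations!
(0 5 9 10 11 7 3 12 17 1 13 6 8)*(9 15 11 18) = [5, 13, 2, 12, 4, 15, 8, 3, 0, 10, 18, 7, 17, 6, 14, 11, 16, 1, 9] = (0 5 15 11 7 3 12 17 1 13 6 8)(9 10 18)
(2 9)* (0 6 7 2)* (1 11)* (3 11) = (0 6 7 2 9)(1 3 11) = [6, 3, 9, 11, 4, 5, 7, 2, 8, 0, 10, 1]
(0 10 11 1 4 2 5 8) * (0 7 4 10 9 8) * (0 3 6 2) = [9, 10, 5, 6, 0, 3, 2, 4, 7, 8, 11, 1] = (0 9 8 7 4)(1 10 11)(2 5 3 6)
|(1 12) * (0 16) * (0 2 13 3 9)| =|(0 16 2 13 3 9)(1 12)| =6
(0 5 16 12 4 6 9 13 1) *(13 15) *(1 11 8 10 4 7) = [5, 0, 2, 3, 6, 16, 9, 1, 10, 15, 4, 8, 7, 11, 14, 13, 12] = (0 5 16 12 7 1)(4 6 9 15 13 11 8 10)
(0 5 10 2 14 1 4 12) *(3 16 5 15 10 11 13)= [15, 4, 14, 16, 12, 11, 6, 7, 8, 9, 2, 13, 0, 3, 1, 10, 5]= (0 15 10 2 14 1 4 12)(3 16 5 11 13)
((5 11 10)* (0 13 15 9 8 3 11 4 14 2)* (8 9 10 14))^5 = (0 4 2 5 14 10 11 15 3 13 8)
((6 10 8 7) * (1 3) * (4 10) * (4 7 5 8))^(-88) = ((1 3)(4 10)(5 8)(6 7))^(-88) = (10)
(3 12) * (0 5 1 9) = (0 5 1 9)(3 12) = [5, 9, 2, 12, 4, 1, 6, 7, 8, 0, 10, 11, 3]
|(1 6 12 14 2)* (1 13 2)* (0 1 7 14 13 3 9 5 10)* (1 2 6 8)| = |(0 2 3 9 5 10)(1 8)(6 12 13)(7 14)| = 6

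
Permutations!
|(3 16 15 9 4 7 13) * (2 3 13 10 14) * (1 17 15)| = |(1 17 15 9 4 7 10 14 2 3 16)| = 11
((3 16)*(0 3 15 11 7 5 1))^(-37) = (0 15 5 3 11 1 16 7)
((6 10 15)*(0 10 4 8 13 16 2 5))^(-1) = ((0 10 15 6 4 8 13 16 2 5))^(-1) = (0 5 2 16 13 8 4 6 15 10)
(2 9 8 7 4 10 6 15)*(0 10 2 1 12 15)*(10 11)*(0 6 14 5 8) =(0 11 10 14 5 8 7 4 2 9)(1 12 15) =[11, 12, 9, 3, 2, 8, 6, 4, 7, 0, 14, 10, 15, 13, 5, 1]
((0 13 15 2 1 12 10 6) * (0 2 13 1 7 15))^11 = (0 12 6 7 13 1 10 2 15) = ((0 1 12 10 6 2 7 15 13))^11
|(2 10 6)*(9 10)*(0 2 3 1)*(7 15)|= 14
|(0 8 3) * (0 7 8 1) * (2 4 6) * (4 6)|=6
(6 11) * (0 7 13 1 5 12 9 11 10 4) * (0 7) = [0, 5, 2, 3, 7, 12, 10, 13, 8, 11, 4, 6, 9, 1] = (1 5 12 9 11 6 10 4 7 13)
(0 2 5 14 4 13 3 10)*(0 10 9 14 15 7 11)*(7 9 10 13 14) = (0 2 5 15 9 7 11)(3 10 13)(4 14) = [2, 1, 5, 10, 14, 15, 6, 11, 8, 7, 13, 0, 12, 3, 4, 9]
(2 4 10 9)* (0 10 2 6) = (0 10 9 6)(2 4) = [10, 1, 4, 3, 2, 5, 0, 7, 8, 6, 9]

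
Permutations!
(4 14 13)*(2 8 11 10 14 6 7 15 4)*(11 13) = (2 8 13)(4 6 7 15)(10 14 11) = [0, 1, 8, 3, 6, 5, 7, 15, 13, 9, 14, 10, 12, 2, 11, 4]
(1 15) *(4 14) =[0, 15, 2, 3, 14, 5, 6, 7, 8, 9, 10, 11, 12, 13, 4, 1] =(1 15)(4 14)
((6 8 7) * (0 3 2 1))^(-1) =(0 1 2 3)(6 7 8)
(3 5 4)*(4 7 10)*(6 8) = (3 5 7 10 4)(6 8) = [0, 1, 2, 5, 3, 7, 8, 10, 6, 9, 4]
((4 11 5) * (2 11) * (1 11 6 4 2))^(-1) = (1 4 6 2 5 11)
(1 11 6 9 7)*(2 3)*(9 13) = (1 11 6 13 9 7)(2 3) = [0, 11, 3, 2, 4, 5, 13, 1, 8, 7, 10, 6, 12, 9]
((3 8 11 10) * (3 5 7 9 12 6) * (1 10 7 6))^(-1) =((1 10 5 6 3 8 11 7 9 12))^(-1) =(1 12 9 7 11 8 3 6 5 10)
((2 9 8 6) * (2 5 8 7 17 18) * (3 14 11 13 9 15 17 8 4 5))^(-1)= (2 18 17 15)(3 6 8 7 9 13 11 14)(4 5)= ((2 15 17 18)(3 14 11 13 9 7 8 6)(4 5))^(-1)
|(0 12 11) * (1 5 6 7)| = |(0 12 11)(1 5 6 7)| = 12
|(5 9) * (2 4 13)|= 6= |(2 4 13)(5 9)|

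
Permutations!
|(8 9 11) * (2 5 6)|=3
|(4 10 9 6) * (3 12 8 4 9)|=|(3 12 8 4 10)(6 9)|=10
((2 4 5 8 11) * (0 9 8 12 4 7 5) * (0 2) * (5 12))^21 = ((0 9 8 11)(2 7 12 4))^21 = (0 9 8 11)(2 7 12 4)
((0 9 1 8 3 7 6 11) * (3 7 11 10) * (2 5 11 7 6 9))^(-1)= (0 11 5 2)(1 9 7 3 10 6 8)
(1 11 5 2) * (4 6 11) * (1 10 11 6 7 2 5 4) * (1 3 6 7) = [0, 3, 10, 6, 1, 5, 7, 2, 8, 9, 11, 4] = (1 3 6 7 2 10 11 4)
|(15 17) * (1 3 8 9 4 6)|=6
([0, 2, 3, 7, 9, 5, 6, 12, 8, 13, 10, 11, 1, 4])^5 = [0, 1, 2, 3, 13, 5, 6, 7, 8, 4, 10, 11, 12, 9]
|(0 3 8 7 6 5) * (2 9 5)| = 8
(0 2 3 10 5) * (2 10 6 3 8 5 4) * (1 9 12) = (0 10 4 2 8 5)(1 9 12)(3 6) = [10, 9, 8, 6, 2, 0, 3, 7, 5, 12, 4, 11, 1]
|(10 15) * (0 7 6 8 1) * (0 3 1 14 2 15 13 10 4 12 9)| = |(0 7 6 8 14 2 15 4 12 9)(1 3)(10 13)| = 10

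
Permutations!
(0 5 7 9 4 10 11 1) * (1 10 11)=(0 5 7 9 4 11 10 1)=[5, 0, 2, 3, 11, 7, 6, 9, 8, 4, 1, 10]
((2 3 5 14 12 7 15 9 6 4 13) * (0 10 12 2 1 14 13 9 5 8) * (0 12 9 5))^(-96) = (0 2 6 12 13)(1 10 3 4 7)(5 15 14 9 8)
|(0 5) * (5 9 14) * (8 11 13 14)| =7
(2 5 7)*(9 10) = (2 5 7)(9 10) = [0, 1, 5, 3, 4, 7, 6, 2, 8, 10, 9]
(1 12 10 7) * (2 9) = (1 12 10 7)(2 9) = [0, 12, 9, 3, 4, 5, 6, 1, 8, 2, 7, 11, 10]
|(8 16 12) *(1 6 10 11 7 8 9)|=9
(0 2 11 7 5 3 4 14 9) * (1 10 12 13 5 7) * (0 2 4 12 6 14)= [4, 10, 11, 12, 0, 3, 14, 7, 8, 2, 6, 1, 13, 5, 9]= (0 4)(1 10 6 14 9 2 11)(3 12 13 5)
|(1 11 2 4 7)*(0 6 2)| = 7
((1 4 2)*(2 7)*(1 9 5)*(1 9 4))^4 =((2 4 7)(5 9))^4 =(9)(2 4 7)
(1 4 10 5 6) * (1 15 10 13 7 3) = (1 4 13 7 3)(5 6 15 10) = [0, 4, 2, 1, 13, 6, 15, 3, 8, 9, 5, 11, 12, 7, 14, 10]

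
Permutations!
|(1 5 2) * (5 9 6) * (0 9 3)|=|(0 9 6 5 2 1 3)|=7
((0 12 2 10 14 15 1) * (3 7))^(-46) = (0 10 1 2 15 12 14)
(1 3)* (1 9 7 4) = [0, 3, 2, 9, 1, 5, 6, 4, 8, 7] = (1 3 9 7 4)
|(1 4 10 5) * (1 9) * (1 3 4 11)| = 10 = |(1 11)(3 4 10 5 9)|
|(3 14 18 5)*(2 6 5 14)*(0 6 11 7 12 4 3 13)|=12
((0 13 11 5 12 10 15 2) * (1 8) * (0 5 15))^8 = (15)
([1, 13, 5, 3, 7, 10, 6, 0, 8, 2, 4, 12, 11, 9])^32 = (0 5 1 10 13 4 9 7 2)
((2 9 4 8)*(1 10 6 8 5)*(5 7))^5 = ((1 10 6 8 2 9 4 7 5))^5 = (1 9 10 4 6 7 8 5 2)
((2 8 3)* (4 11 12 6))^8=(12)(2 3 8)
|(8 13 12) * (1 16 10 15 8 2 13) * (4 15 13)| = |(1 16 10 13 12 2 4 15 8)| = 9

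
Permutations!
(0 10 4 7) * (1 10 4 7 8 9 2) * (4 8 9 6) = (0 8 6 4 9 2 1 10 7) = [8, 10, 1, 3, 9, 5, 4, 0, 6, 2, 7]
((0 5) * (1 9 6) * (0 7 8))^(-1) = ((0 5 7 8)(1 9 6))^(-1) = (0 8 7 5)(1 6 9)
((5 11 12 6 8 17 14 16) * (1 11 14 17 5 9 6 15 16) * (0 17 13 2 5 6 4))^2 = ((0 17 13 2 5 14 1 11 12 15 16 9 4)(6 8))^2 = (0 13 5 1 12 16 4 17 2 14 11 15 9)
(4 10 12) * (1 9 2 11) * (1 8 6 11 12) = (1 9 2 12 4 10)(6 11 8) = [0, 9, 12, 3, 10, 5, 11, 7, 6, 2, 1, 8, 4]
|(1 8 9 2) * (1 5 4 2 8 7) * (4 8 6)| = |(1 7)(2 5 8 9 6 4)| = 6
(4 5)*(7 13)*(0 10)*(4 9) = [10, 1, 2, 3, 5, 9, 6, 13, 8, 4, 0, 11, 12, 7] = (0 10)(4 5 9)(7 13)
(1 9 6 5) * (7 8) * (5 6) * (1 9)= [0, 1, 2, 3, 4, 9, 6, 8, 7, 5]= (5 9)(7 8)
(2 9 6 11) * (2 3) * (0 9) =(0 9 6 11 3 2) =[9, 1, 0, 2, 4, 5, 11, 7, 8, 6, 10, 3]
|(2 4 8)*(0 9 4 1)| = |(0 9 4 8 2 1)| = 6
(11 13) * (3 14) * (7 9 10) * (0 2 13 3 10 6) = [2, 1, 13, 14, 4, 5, 0, 9, 8, 6, 7, 3, 12, 11, 10] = (0 2 13 11 3 14 10 7 9 6)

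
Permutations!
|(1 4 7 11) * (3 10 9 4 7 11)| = 7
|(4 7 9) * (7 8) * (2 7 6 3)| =|(2 7 9 4 8 6 3)| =7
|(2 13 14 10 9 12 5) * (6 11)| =14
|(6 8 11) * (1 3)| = |(1 3)(6 8 11)| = 6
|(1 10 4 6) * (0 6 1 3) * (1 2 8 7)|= |(0 6 3)(1 10 4 2 8 7)|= 6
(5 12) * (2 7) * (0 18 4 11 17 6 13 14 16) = (0 18 4 11 17 6 13 14 16)(2 7)(5 12) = [18, 1, 7, 3, 11, 12, 13, 2, 8, 9, 10, 17, 5, 14, 16, 15, 0, 6, 4]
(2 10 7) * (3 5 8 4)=(2 10 7)(3 5 8 4)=[0, 1, 10, 5, 3, 8, 6, 2, 4, 9, 7]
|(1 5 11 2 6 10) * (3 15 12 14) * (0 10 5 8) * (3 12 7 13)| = |(0 10 1 8)(2 6 5 11)(3 15 7 13)(12 14)| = 4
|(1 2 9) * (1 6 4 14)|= 6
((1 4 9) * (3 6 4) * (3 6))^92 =((1 6 4 9))^92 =(9)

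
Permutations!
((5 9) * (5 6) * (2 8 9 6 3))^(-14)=((2 8 9 3)(5 6))^(-14)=(2 9)(3 8)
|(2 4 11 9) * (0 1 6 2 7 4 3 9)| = |(0 1 6 2 3 9 7 4 11)| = 9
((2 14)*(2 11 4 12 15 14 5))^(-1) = ((2 5)(4 12 15 14 11))^(-1) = (2 5)(4 11 14 15 12)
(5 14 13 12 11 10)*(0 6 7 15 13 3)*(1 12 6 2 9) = [2, 12, 9, 0, 4, 14, 7, 15, 8, 1, 5, 10, 11, 6, 3, 13] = (0 2 9 1 12 11 10 5 14 3)(6 7 15 13)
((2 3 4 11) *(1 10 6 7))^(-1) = ((1 10 6 7)(2 3 4 11))^(-1) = (1 7 6 10)(2 11 4 3)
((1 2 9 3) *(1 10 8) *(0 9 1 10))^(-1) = (0 3 9)(1 2)(8 10)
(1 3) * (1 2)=[0, 3, 1, 2]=(1 3 2)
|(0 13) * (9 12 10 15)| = |(0 13)(9 12 10 15)| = 4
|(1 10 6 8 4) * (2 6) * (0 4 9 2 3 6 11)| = 10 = |(0 4 1 10 3 6 8 9 2 11)|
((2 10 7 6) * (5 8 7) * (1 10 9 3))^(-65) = ((1 10 5 8 7 6 2 9 3))^(-65) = (1 9 6 8 10 3 2 7 5)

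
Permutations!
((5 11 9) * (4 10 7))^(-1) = (4 7 10)(5 9 11)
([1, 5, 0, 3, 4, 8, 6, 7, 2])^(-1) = (0 2 8 5 1)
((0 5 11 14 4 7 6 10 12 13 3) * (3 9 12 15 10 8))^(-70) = (15)(0 11 4 6 3 5 14 7 8)(9 13 12)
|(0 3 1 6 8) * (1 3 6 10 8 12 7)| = |(0 6 12 7 1 10 8)| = 7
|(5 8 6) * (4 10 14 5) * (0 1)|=|(0 1)(4 10 14 5 8 6)|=6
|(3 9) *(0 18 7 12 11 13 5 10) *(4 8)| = 8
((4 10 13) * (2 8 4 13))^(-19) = (13)(2 8 4 10)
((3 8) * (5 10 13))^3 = (13)(3 8)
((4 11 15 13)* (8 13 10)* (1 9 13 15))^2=(1 13 11 9 4)(8 10 15)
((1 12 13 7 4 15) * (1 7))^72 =(15)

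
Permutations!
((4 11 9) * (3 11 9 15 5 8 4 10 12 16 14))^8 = (3 12 4 15 14 10 8 11 16 9 5)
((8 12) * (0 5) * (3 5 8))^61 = (0 8 12 3 5)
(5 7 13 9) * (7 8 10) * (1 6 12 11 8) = (1 6 12 11 8 10 7 13 9 5) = [0, 6, 2, 3, 4, 1, 12, 13, 10, 5, 7, 8, 11, 9]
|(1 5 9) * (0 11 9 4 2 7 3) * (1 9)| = |(0 11 1 5 4 2 7 3)| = 8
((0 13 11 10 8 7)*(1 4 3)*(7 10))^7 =((0 13 11 7)(1 4 3)(8 10))^7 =(0 7 11 13)(1 4 3)(8 10)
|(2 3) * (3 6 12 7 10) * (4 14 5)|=|(2 6 12 7 10 3)(4 14 5)|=6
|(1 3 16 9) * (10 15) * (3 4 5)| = 6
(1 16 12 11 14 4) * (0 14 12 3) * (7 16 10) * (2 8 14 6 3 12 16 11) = (0 6 3)(1 10 7 11 16 12 2 8 14 4) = [6, 10, 8, 0, 1, 5, 3, 11, 14, 9, 7, 16, 2, 13, 4, 15, 12]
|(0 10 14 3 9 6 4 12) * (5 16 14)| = 10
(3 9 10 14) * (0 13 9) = (0 13 9 10 14 3) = [13, 1, 2, 0, 4, 5, 6, 7, 8, 10, 14, 11, 12, 9, 3]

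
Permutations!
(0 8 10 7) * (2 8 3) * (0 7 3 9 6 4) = [9, 1, 8, 2, 0, 5, 4, 7, 10, 6, 3] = (0 9 6 4)(2 8 10 3)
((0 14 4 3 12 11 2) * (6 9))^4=((0 14 4 3 12 11 2)(6 9))^4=(0 12 14 11 4 2 3)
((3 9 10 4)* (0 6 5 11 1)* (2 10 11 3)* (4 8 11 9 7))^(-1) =((0 6 5 3 7 4 2 10 8 11 1))^(-1) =(0 1 11 8 10 2 4 7 3 5 6)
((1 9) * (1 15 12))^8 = (15)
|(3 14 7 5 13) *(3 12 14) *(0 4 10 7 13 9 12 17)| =|(0 4 10 7 5 9 12 14 13 17)| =10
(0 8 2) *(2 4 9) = (0 8 4 9 2) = [8, 1, 0, 3, 9, 5, 6, 7, 4, 2]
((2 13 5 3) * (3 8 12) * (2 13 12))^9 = ((2 12 3 13 5 8))^9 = (2 13)(3 8)(5 12)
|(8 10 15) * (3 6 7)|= |(3 6 7)(8 10 15)|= 3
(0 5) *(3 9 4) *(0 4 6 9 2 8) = (0 5 4 3 2 8)(6 9) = [5, 1, 8, 2, 3, 4, 9, 7, 0, 6]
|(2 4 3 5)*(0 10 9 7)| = |(0 10 9 7)(2 4 3 5)| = 4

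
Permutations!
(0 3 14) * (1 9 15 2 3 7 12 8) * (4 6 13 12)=(0 7 4 6 13 12 8 1 9 15 2 3 14)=[7, 9, 3, 14, 6, 5, 13, 4, 1, 15, 10, 11, 8, 12, 0, 2]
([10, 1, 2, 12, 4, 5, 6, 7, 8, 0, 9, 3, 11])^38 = (0 9 10)(3 11 12)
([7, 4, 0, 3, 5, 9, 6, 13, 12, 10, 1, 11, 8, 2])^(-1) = [2, 10, 13, 3, 1, 4, 6, 0, 12, 5, 9, 11, 8, 7]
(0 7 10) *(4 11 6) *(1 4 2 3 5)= (0 7 10)(1 4 11 6 2 3 5)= [7, 4, 3, 5, 11, 1, 2, 10, 8, 9, 0, 6]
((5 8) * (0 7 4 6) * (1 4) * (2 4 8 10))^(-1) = ((0 7 1 8 5 10 2 4 6))^(-1) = (0 6 4 2 10 5 8 1 7)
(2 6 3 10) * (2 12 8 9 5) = [0, 1, 6, 10, 4, 2, 3, 7, 9, 5, 12, 11, 8] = (2 6 3 10 12 8 9 5)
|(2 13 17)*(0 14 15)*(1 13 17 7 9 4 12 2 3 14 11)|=|(0 11 1 13 7 9 4 12 2 17 3 14 15)|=13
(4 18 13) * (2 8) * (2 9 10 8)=[0, 1, 2, 3, 18, 5, 6, 7, 9, 10, 8, 11, 12, 4, 14, 15, 16, 17, 13]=(4 18 13)(8 9 10)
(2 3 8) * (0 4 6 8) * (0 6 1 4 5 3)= (0 5 3 6 8 2)(1 4)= [5, 4, 0, 6, 1, 3, 8, 7, 2]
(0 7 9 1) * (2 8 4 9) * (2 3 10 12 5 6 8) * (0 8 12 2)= [7, 8, 0, 10, 9, 6, 12, 3, 4, 1, 2, 11, 5]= (0 7 3 10 2)(1 8 4 9)(5 6 12)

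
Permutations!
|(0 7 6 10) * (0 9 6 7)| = |(6 10 9)| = 3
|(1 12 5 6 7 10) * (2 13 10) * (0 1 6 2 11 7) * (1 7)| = 10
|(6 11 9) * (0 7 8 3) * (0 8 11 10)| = 6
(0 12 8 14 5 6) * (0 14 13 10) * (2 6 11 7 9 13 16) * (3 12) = (0 3 12 8 16 2 6 14 5 11 7 9 13 10) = [3, 1, 6, 12, 4, 11, 14, 9, 16, 13, 0, 7, 8, 10, 5, 15, 2]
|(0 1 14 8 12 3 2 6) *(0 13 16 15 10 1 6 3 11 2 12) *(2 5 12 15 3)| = |(0 6 13 16 3 15 10 1 14 8)(5 12 11)| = 30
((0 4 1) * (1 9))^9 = (0 4 9 1)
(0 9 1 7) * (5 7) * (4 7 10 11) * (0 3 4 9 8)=(0 8)(1 5 10 11 9)(3 4 7)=[8, 5, 2, 4, 7, 10, 6, 3, 0, 1, 11, 9]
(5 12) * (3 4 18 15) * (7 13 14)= (3 4 18 15)(5 12)(7 13 14)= [0, 1, 2, 4, 18, 12, 6, 13, 8, 9, 10, 11, 5, 14, 7, 3, 16, 17, 15]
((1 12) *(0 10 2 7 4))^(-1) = ((0 10 2 7 4)(1 12))^(-1) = (0 4 7 2 10)(1 12)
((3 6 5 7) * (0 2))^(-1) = (0 2)(3 7 5 6) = ((0 2)(3 6 5 7))^(-1)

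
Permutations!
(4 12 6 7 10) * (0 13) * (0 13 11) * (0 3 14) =[11, 1, 2, 14, 12, 5, 7, 10, 8, 9, 4, 3, 6, 13, 0] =(0 11 3 14)(4 12 6 7 10)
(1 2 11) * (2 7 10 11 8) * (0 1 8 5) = [1, 7, 5, 3, 4, 0, 6, 10, 2, 9, 11, 8] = (0 1 7 10 11 8 2 5)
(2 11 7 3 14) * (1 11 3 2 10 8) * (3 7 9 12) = (1 11 9 12 3 14 10 8)(2 7) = [0, 11, 7, 14, 4, 5, 6, 2, 1, 12, 8, 9, 3, 13, 10]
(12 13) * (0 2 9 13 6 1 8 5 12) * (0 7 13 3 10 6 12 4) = (0 2 9 3 10 6 1 8 5 4)(7 13) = [2, 8, 9, 10, 0, 4, 1, 13, 5, 3, 6, 11, 12, 7]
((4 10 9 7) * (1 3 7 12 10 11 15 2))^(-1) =(1 2 15 11 4 7 3)(9 10 12)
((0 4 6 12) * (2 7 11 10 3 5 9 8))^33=(0 4 6 12)(2 7 11 10 3 5 9 8)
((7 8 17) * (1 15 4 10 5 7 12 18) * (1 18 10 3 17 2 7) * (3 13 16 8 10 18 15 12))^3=(1 15 16 7)(2 5 18 13)(3 17)(4 8 10 12)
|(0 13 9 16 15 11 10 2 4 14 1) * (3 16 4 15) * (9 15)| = |(0 13 15 11 10 2 9 4 14 1)(3 16)| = 10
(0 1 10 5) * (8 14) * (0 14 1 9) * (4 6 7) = (0 9)(1 10 5 14 8)(4 6 7) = [9, 10, 2, 3, 6, 14, 7, 4, 1, 0, 5, 11, 12, 13, 8]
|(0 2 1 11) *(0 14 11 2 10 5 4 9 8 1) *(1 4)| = |(0 10 5 1 2)(4 9 8)(11 14)| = 30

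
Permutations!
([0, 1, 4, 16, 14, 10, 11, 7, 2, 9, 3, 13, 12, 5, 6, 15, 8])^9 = (2 16 10 13 6 4 8 3 5 11 14)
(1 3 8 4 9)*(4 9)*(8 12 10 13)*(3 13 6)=(1 13 8 9)(3 12 10 6)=[0, 13, 2, 12, 4, 5, 3, 7, 9, 1, 6, 11, 10, 8]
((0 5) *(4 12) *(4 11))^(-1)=((0 5)(4 12 11))^(-1)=(0 5)(4 11 12)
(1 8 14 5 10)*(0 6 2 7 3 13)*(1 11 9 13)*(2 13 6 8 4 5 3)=(0 8 14 3 1 4 5 10 11 9 6 13)(2 7)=[8, 4, 7, 1, 5, 10, 13, 2, 14, 6, 11, 9, 12, 0, 3]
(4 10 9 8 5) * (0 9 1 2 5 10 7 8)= (0 9)(1 2 5 4 7 8 10)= [9, 2, 5, 3, 7, 4, 6, 8, 10, 0, 1]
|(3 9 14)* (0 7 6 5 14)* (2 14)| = 8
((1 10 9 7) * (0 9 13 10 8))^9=((0 9 7 1 8)(10 13))^9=(0 8 1 7 9)(10 13)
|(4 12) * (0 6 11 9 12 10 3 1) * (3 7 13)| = |(0 6 11 9 12 4 10 7 13 3 1)| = 11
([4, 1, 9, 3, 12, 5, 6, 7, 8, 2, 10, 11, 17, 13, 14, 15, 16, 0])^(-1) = (0 17 12 4)(2 9)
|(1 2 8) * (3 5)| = |(1 2 8)(3 5)| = 6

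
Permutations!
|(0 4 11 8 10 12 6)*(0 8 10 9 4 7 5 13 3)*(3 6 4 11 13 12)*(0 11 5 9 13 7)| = 15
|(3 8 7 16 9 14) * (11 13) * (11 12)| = |(3 8 7 16 9 14)(11 13 12)| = 6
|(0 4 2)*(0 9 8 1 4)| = |(1 4 2 9 8)| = 5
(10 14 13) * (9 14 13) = [0, 1, 2, 3, 4, 5, 6, 7, 8, 14, 13, 11, 12, 10, 9] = (9 14)(10 13)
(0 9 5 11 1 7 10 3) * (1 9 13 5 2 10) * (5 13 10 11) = (13)(0 10 3)(1 7)(2 11 9) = [10, 7, 11, 0, 4, 5, 6, 1, 8, 2, 3, 9, 12, 13]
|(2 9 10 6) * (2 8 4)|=|(2 9 10 6 8 4)|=6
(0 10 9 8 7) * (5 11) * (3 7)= (0 10 9 8 3 7)(5 11)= [10, 1, 2, 7, 4, 11, 6, 0, 3, 8, 9, 5]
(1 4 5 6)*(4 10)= (1 10 4 5 6)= [0, 10, 2, 3, 5, 6, 1, 7, 8, 9, 4]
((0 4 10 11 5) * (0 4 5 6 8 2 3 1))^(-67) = (0 10 8 1 4 6 3 5 11 2)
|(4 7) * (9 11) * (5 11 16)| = 4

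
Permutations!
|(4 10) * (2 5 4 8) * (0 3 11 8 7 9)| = 10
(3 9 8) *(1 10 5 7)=(1 10 5 7)(3 9 8)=[0, 10, 2, 9, 4, 7, 6, 1, 3, 8, 5]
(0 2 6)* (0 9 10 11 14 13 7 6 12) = (0 2 12)(6 9 10 11 14 13 7) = [2, 1, 12, 3, 4, 5, 9, 6, 8, 10, 11, 14, 0, 7, 13]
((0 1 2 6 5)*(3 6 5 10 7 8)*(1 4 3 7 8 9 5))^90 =(10)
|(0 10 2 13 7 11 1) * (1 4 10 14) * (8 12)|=|(0 14 1)(2 13 7 11 4 10)(8 12)|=6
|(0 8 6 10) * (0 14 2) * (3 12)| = 6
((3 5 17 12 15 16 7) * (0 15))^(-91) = ((0 15 16 7 3 5 17 12))^(-91) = (0 5 16 12 3 15 17 7)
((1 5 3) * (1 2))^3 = (1 2 3 5)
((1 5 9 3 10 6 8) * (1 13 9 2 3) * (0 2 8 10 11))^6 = ((0 2 3 11)(1 5 8 13 9)(6 10))^6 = (0 3)(1 5 8 13 9)(2 11)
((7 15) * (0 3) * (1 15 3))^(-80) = (15)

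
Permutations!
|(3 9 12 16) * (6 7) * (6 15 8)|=|(3 9 12 16)(6 7 15 8)|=4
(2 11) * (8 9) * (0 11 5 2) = (0 11)(2 5)(8 9) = [11, 1, 5, 3, 4, 2, 6, 7, 9, 8, 10, 0]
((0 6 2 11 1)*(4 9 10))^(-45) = ((0 6 2 11 1)(4 9 10))^(-45) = (11)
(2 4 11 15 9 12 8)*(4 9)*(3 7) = (2 9 12 8)(3 7)(4 11 15) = [0, 1, 9, 7, 11, 5, 6, 3, 2, 12, 10, 15, 8, 13, 14, 4]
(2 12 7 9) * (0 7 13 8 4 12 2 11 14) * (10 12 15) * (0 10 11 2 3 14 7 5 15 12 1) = (0 5 15 11 7 9 2 3 14 10 1)(4 12 13 8) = [5, 0, 3, 14, 12, 15, 6, 9, 4, 2, 1, 7, 13, 8, 10, 11]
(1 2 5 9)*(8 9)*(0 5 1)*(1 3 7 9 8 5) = [1, 2, 3, 7, 4, 5, 6, 9, 8, 0] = (0 1 2 3 7 9)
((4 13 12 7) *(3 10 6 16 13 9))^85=(3 13 9 16 4 6 7 10 12)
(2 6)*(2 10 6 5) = (2 5)(6 10) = [0, 1, 5, 3, 4, 2, 10, 7, 8, 9, 6]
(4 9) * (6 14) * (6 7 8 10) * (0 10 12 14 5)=(0 10 6 5)(4 9)(7 8 12 14)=[10, 1, 2, 3, 9, 0, 5, 8, 12, 4, 6, 11, 14, 13, 7]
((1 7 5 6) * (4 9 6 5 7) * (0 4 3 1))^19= ((0 4 9 6)(1 3))^19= (0 6 9 4)(1 3)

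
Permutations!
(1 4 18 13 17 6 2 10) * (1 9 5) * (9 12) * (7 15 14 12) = (1 4 18 13 17 6 2 10 7 15 14 12 9 5) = [0, 4, 10, 3, 18, 1, 2, 15, 8, 5, 7, 11, 9, 17, 12, 14, 16, 6, 13]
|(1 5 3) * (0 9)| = |(0 9)(1 5 3)| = 6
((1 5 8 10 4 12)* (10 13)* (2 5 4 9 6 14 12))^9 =(1 14 9 13 5 4 12 6 10 8 2)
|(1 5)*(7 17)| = 2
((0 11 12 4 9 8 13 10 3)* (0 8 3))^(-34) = ((0 11 12 4 9 3 8 13 10))^(-34) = (0 12 9 8 10 11 4 3 13)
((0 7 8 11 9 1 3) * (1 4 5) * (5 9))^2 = (0 8 5 3 7 11 1)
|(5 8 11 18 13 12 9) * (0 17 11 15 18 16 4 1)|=42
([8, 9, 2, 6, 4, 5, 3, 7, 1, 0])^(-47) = (0 8 1 9)(3 6)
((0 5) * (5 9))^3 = (9)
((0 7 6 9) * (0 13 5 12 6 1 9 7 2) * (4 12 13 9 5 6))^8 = (1 6 5 7 13)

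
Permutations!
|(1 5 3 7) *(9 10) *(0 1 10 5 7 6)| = 8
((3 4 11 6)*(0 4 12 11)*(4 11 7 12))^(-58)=(12)(0 6 4 11 3)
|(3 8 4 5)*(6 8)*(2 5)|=6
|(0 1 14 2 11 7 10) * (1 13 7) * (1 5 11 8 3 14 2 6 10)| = 10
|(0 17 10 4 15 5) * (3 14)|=6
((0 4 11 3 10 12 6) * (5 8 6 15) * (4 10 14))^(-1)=((0 10 12 15 5 8 6)(3 14 4 11))^(-1)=(0 6 8 5 15 12 10)(3 11 4 14)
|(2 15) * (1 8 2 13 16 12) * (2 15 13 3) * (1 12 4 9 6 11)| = |(1 8 15 3 2 13 16 4 9 6 11)| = 11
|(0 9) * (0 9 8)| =2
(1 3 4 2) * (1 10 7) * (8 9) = (1 3 4 2 10 7)(8 9) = [0, 3, 10, 4, 2, 5, 6, 1, 9, 8, 7]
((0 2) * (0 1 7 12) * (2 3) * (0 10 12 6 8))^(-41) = (0 3 2 1 7 6 8)(10 12)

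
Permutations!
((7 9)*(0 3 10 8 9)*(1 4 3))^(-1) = ((0 1 4 3 10 8 9 7))^(-1) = (0 7 9 8 10 3 4 1)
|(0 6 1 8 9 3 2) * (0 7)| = |(0 6 1 8 9 3 2 7)| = 8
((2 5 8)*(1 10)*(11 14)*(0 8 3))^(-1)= (0 3 5 2 8)(1 10)(11 14)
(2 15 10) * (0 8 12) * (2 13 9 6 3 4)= (0 8 12)(2 15 10 13 9 6 3 4)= [8, 1, 15, 4, 2, 5, 3, 7, 12, 6, 13, 11, 0, 9, 14, 10]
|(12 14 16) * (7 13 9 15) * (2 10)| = 12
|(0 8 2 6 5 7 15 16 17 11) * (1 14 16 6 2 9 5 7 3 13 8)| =30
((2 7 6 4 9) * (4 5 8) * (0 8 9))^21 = ((0 8 4)(2 7 6 5 9))^21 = (2 7 6 5 9)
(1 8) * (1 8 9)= (1 9)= [0, 9, 2, 3, 4, 5, 6, 7, 8, 1]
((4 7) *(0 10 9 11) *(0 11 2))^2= (11)(0 9)(2 10)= ((11)(0 10 9 2)(4 7))^2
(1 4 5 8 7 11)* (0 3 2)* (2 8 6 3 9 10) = (0 9 10 2)(1 4 5 6 3 8 7 11) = [9, 4, 0, 8, 5, 6, 3, 11, 7, 10, 2, 1]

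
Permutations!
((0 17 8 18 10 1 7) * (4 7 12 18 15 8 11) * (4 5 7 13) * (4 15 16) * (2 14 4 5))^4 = ((0 17 11 2 14 4 13 15 8 16 5 7)(1 12 18 10))^4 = (18)(0 14 8)(2 15 7)(4 16 17)(5 11 13)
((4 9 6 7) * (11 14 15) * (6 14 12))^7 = (4 7 6 12 11 15 14 9)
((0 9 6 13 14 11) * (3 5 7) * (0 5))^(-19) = (0 3 7 5 11 14 13 6 9)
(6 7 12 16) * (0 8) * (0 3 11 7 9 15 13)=(0 8 3 11 7 12 16 6 9 15 13)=[8, 1, 2, 11, 4, 5, 9, 12, 3, 15, 10, 7, 16, 0, 14, 13, 6]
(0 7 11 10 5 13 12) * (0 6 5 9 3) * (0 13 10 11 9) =(0 7 9 3 13 12 6 5 10) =[7, 1, 2, 13, 4, 10, 5, 9, 8, 3, 0, 11, 6, 12]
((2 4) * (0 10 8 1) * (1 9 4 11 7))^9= ((0 10 8 9 4 2 11 7 1))^9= (11)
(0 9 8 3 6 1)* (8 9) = (9)(0 8 3 6 1) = [8, 0, 2, 6, 4, 5, 1, 7, 3, 9]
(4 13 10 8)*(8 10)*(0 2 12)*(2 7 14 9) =[7, 1, 12, 3, 13, 5, 6, 14, 4, 2, 10, 11, 0, 8, 9] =(0 7 14 9 2 12)(4 13 8)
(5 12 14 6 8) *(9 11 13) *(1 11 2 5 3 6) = (1 11 13 9 2 5 12 14)(3 6 8) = [0, 11, 5, 6, 4, 12, 8, 7, 3, 2, 10, 13, 14, 9, 1]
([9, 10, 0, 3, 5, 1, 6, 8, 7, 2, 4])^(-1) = [2, 5, 9, 3, 10, 4, 6, 8, 7, 0, 1]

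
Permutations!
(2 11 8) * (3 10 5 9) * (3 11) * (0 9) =(0 9 11 8 2 3 10 5) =[9, 1, 3, 10, 4, 0, 6, 7, 2, 11, 5, 8]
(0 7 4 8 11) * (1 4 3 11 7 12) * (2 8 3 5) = (0 12 1 4 3 11)(2 8 7 5) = [12, 4, 8, 11, 3, 2, 6, 5, 7, 9, 10, 0, 1]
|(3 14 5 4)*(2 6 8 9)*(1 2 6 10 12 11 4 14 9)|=10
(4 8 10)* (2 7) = (2 7)(4 8 10) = [0, 1, 7, 3, 8, 5, 6, 2, 10, 9, 4]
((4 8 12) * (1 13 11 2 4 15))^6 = (1 12 4 11)(2 13 15 8)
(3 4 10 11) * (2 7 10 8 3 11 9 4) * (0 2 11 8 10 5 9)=[2, 1, 7, 11, 10, 9, 6, 5, 3, 4, 0, 8]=(0 2 7 5 9 4 10)(3 11 8)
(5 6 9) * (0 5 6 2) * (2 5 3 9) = [3, 1, 0, 9, 4, 5, 2, 7, 8, 6] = (0 3 9 6 2)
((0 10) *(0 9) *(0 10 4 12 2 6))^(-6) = (0 6 2 12 4)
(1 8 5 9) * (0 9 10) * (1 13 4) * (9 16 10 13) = (0 16 10)(1 8 5 13 4) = [16, 8, 2, 3, 1, 13, 6, 7, 5, 9, 0, 11, 12, 4, 14, 15, 10]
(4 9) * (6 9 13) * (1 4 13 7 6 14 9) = [0, 4, 2, 3, 7, 5, 1, 6, 8, 13, 10, 11, 12, 14, 9] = (1 4 7 6)(9 13 14)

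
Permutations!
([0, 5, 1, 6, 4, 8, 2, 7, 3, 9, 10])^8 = [0, 8, 5, 2, 4, 3, 1, 7, 6, 9, 10]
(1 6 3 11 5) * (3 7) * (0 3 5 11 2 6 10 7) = (11)(0 3 2 6)(1 10 7 5) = [3, 10, 6, 2, 4, 1, 0, 5, 8, 9, 7, 11]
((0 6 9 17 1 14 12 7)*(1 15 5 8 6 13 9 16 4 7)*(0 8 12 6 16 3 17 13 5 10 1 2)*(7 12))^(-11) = ((0 5 7 8 16 4 12 2)(1 14 6 3 17 15 10)(9 13))^(-11) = (0 4 7 2 16 5 12 8)(1 3 10 6 15 14 17)(9 13)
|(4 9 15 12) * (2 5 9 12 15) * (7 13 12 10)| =|(15)(2 5 9)(4 10 7 13 12)| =15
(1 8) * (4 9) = (1 8)(4 9) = [0, 8, 2, 3, 9, 5, 6, 7, 1, 4]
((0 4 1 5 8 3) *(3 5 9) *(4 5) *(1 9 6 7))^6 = (9)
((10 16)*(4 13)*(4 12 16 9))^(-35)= (4 13 12 16 10 9)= ((4 13 12 16 10 9))^(-35)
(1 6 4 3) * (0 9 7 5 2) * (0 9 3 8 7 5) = [3, 6, 9, 1, 8, 2, 4, 0, 7, 5] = (0 3 1 6 4 8 7)(2 9 5)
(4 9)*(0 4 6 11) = (0 4 9 6 11) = [4, 1, 2, 3, 9, 5, 11, 7, 8, 6, 10, 0]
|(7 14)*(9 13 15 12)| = 4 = |(7 14)(9 13 15 12)|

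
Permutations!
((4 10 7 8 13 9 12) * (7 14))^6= (4 9 8 14)(7 10 12 13)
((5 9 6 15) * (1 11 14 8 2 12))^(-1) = (1 12 2 8 14 11)(5 15 6 9)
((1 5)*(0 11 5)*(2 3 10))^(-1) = ((0 11 5 1)(2 3 10))^(-1) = (0 1 5 11)(2 10 3)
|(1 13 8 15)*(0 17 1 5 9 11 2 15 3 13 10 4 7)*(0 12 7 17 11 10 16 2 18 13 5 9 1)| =|(0 11 18 13 8 3 5 1 16 2 15 9 10 4 17)(7 12)| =30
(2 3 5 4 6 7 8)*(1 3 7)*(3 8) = [0, 8, 7, 5, 6, 4, 1, 3, 2] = (1 8 2 7 3 5 4 6)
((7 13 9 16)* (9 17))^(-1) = (7 16 9 17 13)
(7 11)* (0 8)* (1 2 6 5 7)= (0 8)(1 2 6 5 7 11)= [8, 2, 6, 3, 4, 7, 5, 11, 0, 9, 10, 1]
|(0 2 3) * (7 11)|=|(0 2 3)(7 11)|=6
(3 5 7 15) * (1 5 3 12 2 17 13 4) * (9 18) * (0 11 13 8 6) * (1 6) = (0 11 13 4 6)(1 5 7 15 12 2 17 8)(9 18) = [11, 5, 17, 3, 6, 7, 0, 15, 1, 18, 10, 13, 2, 4, 14, 12, 16, 8, 9]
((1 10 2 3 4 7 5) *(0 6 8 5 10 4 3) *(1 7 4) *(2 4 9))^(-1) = ((0 6 8 5 7 10 4 9 2))^(-1) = (0 2 9 4 10 7 5 8 6)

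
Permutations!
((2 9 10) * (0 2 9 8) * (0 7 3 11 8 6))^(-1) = (0 6 2)(3 7 8 11)(9 10)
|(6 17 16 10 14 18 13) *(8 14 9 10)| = 14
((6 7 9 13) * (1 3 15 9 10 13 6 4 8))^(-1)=((1 3 15 9 6 7 10 13 4 8))^(-1)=(1 8 4 13 10 7 6 9 15 3)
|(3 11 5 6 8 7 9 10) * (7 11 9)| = 12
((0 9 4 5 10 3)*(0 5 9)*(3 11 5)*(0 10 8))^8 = ((0 10 11 5 8)(4 9))^8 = (0 5 10 8 11)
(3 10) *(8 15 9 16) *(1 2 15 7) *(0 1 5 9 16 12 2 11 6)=(0 1 11 6)(2 15 16 8 7 5 9 12)(3 10)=[1, 11, 15, 10, 4, 9, 0, 5, 7, 12, 3, 6, 2, 13, 14, 16, 8]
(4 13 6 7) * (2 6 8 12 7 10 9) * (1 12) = (1 12 7 4 13 8)(2 6 10 9) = [0, 12, 6, 3, 13, 5, 10, 4, 1, 2, 9, 11, 7, 8]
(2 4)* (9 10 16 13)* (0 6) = (0 6)(2 4)(9 10 16 13) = [6, 1, 4, 3, 2, 5, 0, 7, 8, 10, 16, 11, 12, 9, 14, 15, 13]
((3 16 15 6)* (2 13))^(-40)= (16)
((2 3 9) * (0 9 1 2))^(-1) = (0 9)(1 3 2)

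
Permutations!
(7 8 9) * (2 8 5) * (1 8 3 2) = [0, 8, 3, 2, 4, 1, 6, 5, 9, 7] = (1 8 9 7 5)(2 3)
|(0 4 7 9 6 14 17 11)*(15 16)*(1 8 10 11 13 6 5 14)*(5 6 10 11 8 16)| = |(0 4 7 9 6 1 16 15 5 14 17 13 10 8 11)| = 15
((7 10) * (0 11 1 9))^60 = ((0 11 1 9)(7 10))^60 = (11)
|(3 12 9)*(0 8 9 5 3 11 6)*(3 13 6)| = 9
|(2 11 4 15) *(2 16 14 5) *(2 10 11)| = |(4 15 16 14 5 10 11)| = 7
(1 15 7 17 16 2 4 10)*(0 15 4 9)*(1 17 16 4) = (0 15 7 16 2 9)(4 10 17) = [15, 1, 9, 3, 10, 5, 6, 16, 8, 0, 17, 11, 12, 13, 14, 7, 2, 4]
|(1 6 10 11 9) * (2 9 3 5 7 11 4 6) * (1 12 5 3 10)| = |(1 2 9 12 5 7 11 10 4 6)| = 10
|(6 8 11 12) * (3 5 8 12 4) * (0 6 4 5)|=|(0 6 12 4 3)(5 8 11)|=15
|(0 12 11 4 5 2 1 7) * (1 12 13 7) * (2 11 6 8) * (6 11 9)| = 24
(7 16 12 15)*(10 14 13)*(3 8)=[0, 1, 2, 8, 4, 5, 6, 16, 3, 9, 14, 11, 15, 10, 13, 7, 12]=(3 8)(7 16 12 15)(10 14 13)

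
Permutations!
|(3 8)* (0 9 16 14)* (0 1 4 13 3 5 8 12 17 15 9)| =|(1 4 13 3 12 17 15 9 16 14)(5 8)| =10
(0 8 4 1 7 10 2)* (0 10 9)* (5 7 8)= (0 5 7 9)(1 8 4)(2 10)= [5, 8, 10, 3, 1, 7, 6, 9, 4, 0, 2]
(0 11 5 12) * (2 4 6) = (0 11 5 12)(2 4 6) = [11, 1, 4, 3, 6, 12, 2, 7, 8, 9, 10, 5, 0]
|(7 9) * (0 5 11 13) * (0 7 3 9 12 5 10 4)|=30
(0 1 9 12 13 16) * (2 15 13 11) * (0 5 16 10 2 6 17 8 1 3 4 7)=(0 3 4 7)(1 9 12 11 6 17 8)(2 15 13 10)(5 16)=[3, 9, 15, 4, 7, 16, 17, 0, 1, 12, 2, 6, 11, 10, 14, 13, 5, 8]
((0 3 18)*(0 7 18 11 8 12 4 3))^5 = (7 18)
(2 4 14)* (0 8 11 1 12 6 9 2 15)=(0 8 11 1 12 6 9 2 4 14 15)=[8, 12, 4, 3, 14, 5, 9, 7, 11, 2, 10, 1, 6, 13, 15, 0]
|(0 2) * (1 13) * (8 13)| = 6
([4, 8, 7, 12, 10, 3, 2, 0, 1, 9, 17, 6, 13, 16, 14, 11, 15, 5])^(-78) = (0 12 2 5 11 10 16)(3 6 17 15 4 13 7)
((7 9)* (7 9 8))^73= ((9)(7 8))^73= (9)(7 8)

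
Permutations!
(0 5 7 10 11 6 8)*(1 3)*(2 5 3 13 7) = [3, 13, 5, 1, 4, 2, 8, 10, 0, 9, 11, 6, 12, 7] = (0 3 1 13 7 10 11 6 8)(2 5)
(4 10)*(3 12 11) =[0, 1, 2, 12, 10, 5, 6, 7, 8, 9, 4, 3, 11] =(3 12 11)(4 10)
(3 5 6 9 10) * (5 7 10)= (3 7 10)(5 6 9)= [0, 1, 2, 7, 4, 6, 9, 10, 8, 5, 3]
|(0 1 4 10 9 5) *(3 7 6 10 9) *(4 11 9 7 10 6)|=|(0 1 11 9 5)(3 10)(4 7)|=10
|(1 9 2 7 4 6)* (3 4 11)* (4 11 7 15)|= |(1 9 2 15 4 6)(3 11)|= 6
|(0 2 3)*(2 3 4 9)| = 6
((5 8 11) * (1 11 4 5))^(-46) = ((1 11)(4 5 8))^(-46) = (11)(4 8 5)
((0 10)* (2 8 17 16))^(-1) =(0 10)(2 16 17 8)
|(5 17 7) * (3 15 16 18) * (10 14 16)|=|(3 15 10 14 16 18)(5 17 7)|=6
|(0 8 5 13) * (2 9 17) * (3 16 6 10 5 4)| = |(0 8 4 3 16 6 10 5 13)(2 9 17)| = 9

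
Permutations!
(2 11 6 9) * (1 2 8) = (1 2 11 6 9 8) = [0, 2, 11, 3, 4, 5, 9, 7, 1, 8, 10, 6]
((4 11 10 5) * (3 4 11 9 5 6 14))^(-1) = (3 14 6 10 11 5 9 4)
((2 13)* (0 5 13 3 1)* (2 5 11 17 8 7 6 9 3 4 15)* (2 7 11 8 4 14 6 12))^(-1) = ((0 8 11 17 4 15 7 12 2 14 6 9 3 1)(5 13))^(-1) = (0 1 3 9 6 14 2 12 7 15 4 17 11 8)(5 13)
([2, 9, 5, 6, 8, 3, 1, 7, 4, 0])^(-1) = (0 9 1 6 3 5 2)(4 8)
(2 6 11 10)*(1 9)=[0, 9, 6, 3, 4, 5, 11, 7, 8, 1, 2, 10]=(1 9)(2 6 11 10)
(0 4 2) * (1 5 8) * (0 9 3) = (0 4 2 9 3)(1 5 8) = [4, 5, 9, 0, 2, 8, 6, 7, 1, 3]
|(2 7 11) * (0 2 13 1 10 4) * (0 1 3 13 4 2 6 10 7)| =|(0 6 10 2)(1 7 11 4)(3 13)| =4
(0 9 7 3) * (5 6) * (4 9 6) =(0 6 5 4 9 7 3) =[6, 1, 2, 0, 9, 4, 5, 3, 8, 7]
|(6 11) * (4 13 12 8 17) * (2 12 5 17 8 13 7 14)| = 8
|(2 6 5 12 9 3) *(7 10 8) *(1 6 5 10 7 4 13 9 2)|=|(1 6 10 8 4 13 9 3)(2 5 12)|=24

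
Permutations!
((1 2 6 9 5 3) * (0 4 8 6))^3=(0 6 3)(1 4 9)(2 8 5)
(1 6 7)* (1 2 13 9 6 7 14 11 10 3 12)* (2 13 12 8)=(1 7 13 9 6 14 11 10 3 8 2 12)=[0, 7, 12, 8, 4, 5, 14, 13, 2, 6, 3, 10, 1, 9, 11]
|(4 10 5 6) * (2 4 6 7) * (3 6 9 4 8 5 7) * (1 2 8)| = 8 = |(1 2)(3 6 9 4 10 7 8 5)|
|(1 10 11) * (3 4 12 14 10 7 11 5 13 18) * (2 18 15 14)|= |(1 7 11)(2 18 3 4 12)(5 13 15 14 10)|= 15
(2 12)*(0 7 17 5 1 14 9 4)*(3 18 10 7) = (0 3 18 10 7 17 5 1 14 9 4)(2 12) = [3, 14, 12, 18, 0, 1, 6, 17, 8, 4, 7, 11, 2, 13, 9, 15, 16, 5, 10]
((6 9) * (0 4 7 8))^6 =((0 4 7 8)(6 9))^6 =(9)(0 7)(4 8)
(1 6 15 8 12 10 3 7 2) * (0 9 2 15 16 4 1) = (0 9 2)(1 6 16 4)(3 7 15 8 12 10) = [9, 6, 0, 7, 1, 5, 16, 15, 12, 2, 3, 11, 10, 13, 14, 8, 4]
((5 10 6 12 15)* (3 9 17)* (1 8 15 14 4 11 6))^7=((1 8 15 5 10)(3 9 17)(4 11 6 12 14))^7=(1 15 10 8 5)(3 9 17)(4 6 14 11 12)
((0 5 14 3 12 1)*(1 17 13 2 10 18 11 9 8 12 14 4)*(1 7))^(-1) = ((0 5 4 7 1)(2 10 18 11 9 8 12 17 13)(3 14))^(-1) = (0 1 7 4 5)(2 13 17 12 8 9 11 18 10)(3 14)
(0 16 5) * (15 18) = (0 16 5)(15 18) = [16, 1, 2, 3, 4, 0, 6, 7, 8, 9, 10, 11, 12, 13, 14, 18, 5, 17, 15]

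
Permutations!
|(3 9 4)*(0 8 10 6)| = 12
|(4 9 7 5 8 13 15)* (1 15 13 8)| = |(1 15 4 9 7 5)| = 6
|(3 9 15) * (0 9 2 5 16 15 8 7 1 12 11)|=|(0 9 8 7 1 12 11)(2 5 16 15 3)|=35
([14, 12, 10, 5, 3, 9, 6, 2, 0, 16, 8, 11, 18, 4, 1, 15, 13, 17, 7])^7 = (0 10 7 12 14 8 2 18 1)(3 5 9 16 13 4)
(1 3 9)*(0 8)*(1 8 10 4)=(0 10 4 1 3 9 8)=[10, 3, 2, 9, 1, 5, 6, 7, 0, 8, 4]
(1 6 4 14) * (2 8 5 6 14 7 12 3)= (1 14)(2 8 5 6 4 7 12 3)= [0, 14, 8, 2, 7, 6, 4, 12, 5, 9, 10, 11, 3, 13, 1]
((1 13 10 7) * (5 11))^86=(1 10)(7 13)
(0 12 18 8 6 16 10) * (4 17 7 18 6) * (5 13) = (0 12 6 16 10)(4 17 7 18 8)(5 13) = [12, 1, 2, 3, 17, 13, 16, 18, 4, 9, 0, 11, 6, 5, 14, 15, 10, 7, 8]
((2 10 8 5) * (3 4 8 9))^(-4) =(2 3 5 9 8 10 4) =((2 10 9 3 4 8 5))^(-4)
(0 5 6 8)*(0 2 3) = (0 5 6 8 2 3) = [5, 1, 3, 0, 4, 6, 8, 7, 2]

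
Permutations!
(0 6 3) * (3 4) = (0 6 4 3) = [6, 1, 2, 0, 3, 5, 4]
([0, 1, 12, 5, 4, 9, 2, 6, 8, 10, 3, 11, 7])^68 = (12)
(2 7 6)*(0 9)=(0 9)(2 7 6)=[9, 1, 7, 3, 4, 5, 2, 6, 8, 0]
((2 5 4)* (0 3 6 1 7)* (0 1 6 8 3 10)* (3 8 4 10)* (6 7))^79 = ((0 3 4 2 5 10)(1 6 7))^79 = (0 3 4 2 5 10)(1 6 7)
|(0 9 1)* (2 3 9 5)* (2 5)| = |(0 2 3 9 1)| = 5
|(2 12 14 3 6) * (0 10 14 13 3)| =|(0 10 14)(2 12 13 3 6)| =15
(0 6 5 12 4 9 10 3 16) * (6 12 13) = (0 12 4 9 10 3 16)(5 13 6) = [12, 1, 2, 16, 9, 13, 5, 7, 8, 10, 3, 11, 4, 6, 14, 15, 0]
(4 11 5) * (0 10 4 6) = (0 10 4 11 5 6) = [10, 1, 2, 3, 11, 6, 0, 7, 8, 9, 4, 5]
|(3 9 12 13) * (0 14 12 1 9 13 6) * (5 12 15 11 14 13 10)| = 42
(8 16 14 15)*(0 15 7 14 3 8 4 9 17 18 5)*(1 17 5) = [15, 17, 2, 8, 9, 0, 6, 14, 16, 5, 10, 11, 12, 13, 7, 4, 3, 18, 1] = (0 15 4 9 5)(1 17 18)(3 8 16)(7 14)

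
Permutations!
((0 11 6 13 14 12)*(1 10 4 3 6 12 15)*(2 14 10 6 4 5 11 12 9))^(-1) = (0 12)(1 15 14 2 9 11 5 10 13 6)(3 4)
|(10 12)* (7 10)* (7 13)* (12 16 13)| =4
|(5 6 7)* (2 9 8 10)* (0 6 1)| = |(0 6 7 5 1)(2 9 8 10)| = 20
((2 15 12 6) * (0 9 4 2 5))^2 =(0 4 15 6)(2 12 5 9)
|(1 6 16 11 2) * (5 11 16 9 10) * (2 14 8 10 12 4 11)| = 11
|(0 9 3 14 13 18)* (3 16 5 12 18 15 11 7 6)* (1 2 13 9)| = |(0 1 2 13 15 11 7 6 3 14 9 16 5 12 18)| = 15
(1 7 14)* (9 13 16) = (1 7 14)(9 13 16) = [0, 7, 2, 3, 4, 5, 6, 14, 8, 13, 10, 11, 12, 16, 1, 15, 9]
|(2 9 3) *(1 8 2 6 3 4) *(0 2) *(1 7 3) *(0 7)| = |(0 2 9 4)(1 8 7 3 6)| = 20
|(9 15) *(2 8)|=2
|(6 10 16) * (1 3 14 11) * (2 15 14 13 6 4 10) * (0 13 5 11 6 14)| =12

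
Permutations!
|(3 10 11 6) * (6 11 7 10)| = |(11)(3 6)(7 10)| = 2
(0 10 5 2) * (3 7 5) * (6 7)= (0 10 3 6 7 5 2)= [10, 1, 0, 6, 4, 2, 7, 5, 8, 9, 3]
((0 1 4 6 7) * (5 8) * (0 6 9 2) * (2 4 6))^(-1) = (0 2 7 6 1)(4 9)(5 8)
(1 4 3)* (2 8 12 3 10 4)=[0, 2, 8, 1, 10, 5, 6, 7, 12, 9, 4, 11, 3]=(1 2 8 12 3)(4 10)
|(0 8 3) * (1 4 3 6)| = |(0 8 6 1 4 3)| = 6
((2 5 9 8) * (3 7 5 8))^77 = ((2 8)(3 7 5 9))^77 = (2 8)(3 7 5 9)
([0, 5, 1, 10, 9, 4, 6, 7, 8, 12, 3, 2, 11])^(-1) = (1 2 11 12 9 4 5)(3 10)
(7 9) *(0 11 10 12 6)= (0 11 10 12 6)(7 9)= [11, 1, 2, 3, 4, 5, 0, 9, 8, 7, 12, 10, 6]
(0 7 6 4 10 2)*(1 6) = (0 7 1 6 4 10 2) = [7, 6, 0, 3, 10, 5, 4, 1, 8, 9, 2]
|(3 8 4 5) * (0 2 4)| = |(0 2 4 5 3 8)| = 6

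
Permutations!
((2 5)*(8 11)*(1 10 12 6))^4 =((1 10 12 6)(2 5)(8 11))^4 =(12)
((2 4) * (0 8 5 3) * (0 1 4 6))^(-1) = ((0 8 5 3 1 4 2 6))^(-1) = (0 6 2 4 1 3 5 8)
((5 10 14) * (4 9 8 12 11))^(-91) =(4 11 12 8 9)(5 14 10)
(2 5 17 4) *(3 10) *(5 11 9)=(2 11 9 5 17 4)(3 10)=[0, 1, 11, 10, 2, 17, 6, 7, 8, 5, 3, 9, 12, 13, 14, 15, 16, 4]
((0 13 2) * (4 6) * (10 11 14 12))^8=(14)(0 2 13)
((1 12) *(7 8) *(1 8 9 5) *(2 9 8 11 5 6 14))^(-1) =((1 12 11 5)(2 9 6 14)(7 8))^(-1) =(1 5 11 12)(2 14 6 9)(7 8)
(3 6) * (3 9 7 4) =[0, 1, 2, 6, 3, 5, 9, 4, 8, 7] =(3 6 9 7 4)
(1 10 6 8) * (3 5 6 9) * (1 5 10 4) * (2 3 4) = [0, 2, 3, 10, 1, 6, 8, 7, 5, 4, 9] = (1 2 3 10 9 4)(5 6 8)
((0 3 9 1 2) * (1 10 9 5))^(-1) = (0 2 1 5 3)(9 10)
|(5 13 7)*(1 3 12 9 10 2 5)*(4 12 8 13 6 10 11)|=|(1 3 8 13 7)(2 5 6 10)(4 12 9 11)|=20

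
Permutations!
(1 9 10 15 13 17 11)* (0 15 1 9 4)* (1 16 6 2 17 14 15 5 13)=[5, 4, 17, 3, 0, 13, 2, 7, 8, 10, 16, 9, 12, 14, 15, 1, 6, 11]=(0 5 13 14 15 1 4)(2 17 11 9 10 16 6)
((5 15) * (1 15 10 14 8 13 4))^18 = (1 5 14 13)(4 15 10 8)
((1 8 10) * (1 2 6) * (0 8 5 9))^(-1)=(0 9 5 1 6 2 10 8)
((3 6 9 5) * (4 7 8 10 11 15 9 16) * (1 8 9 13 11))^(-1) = ((1 8 10)(3 6 16 4 7 9 5)(11 15 13))^(-1) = (1 10 8)(3 5 9 7 4 16 6)(11 13 15)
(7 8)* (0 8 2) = (0 8 7 2) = [8, 1, 0, 3, 4, 5, 6, 2, 7]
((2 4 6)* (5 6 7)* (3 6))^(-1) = (2 6 3 5 7 4)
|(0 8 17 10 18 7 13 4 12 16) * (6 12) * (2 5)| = 22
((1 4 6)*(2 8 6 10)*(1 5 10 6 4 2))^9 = (1 8 6 10 2 4 5)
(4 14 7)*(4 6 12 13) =(4 14 7 6 12 13) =[0, 1, 2, 3, 14, 5, 12, 6, 8, 9, 10, 11, 13, 4, 7]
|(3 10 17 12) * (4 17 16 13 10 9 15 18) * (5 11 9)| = |(3 5 11 9 15 18 4 17 12)(10 16 13)| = 9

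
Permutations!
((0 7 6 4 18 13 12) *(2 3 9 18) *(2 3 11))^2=(0 6 3 18 12 7 4 9 13)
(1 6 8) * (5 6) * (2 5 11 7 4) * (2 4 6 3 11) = (1 2 5 3 11 7 6 8) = [0, 2, 5, 11, 4, 3, 8, 6, 1, 9, 10, 7]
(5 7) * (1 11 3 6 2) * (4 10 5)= (1 11 3 6 2)(4 10 5 7)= [0, 11, 1, 6, 10, 7, 2, 4, 8, 9, 5, 3]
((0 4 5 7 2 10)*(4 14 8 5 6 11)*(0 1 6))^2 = (0 8 7 10 6 4 14 5 2 1 11)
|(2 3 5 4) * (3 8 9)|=6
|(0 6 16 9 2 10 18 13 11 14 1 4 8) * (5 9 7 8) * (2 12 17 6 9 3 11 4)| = 40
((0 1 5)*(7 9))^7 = ((0 1 5)(7 9))^7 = (0 1 5)(7 9)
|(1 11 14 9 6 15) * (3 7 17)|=6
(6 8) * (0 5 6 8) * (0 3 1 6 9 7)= [5, 6, 2, 1, 4, 9, 3, 0, 8, 7]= (0 5 9 7)(1 6 3)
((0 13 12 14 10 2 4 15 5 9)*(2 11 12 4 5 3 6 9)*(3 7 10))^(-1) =((0 13 4 15 7 10 11 12 14 3 6 9)(2 5))^(-1) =(0 9 6 3 14 12 11 10 7 15 4 13)(2 5)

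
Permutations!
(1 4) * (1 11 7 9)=(1 4 11 7 9)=[0, 4, 2, 3, 11, 5, 6, 9, 8, 1, 10, 7]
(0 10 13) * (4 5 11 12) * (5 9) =(0 10 13)(4 9 5 11 12) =[10, 1, 2, 3, 9, 11, 6, 7, 8, 5, 13, 12, 4, 0]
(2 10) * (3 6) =[0, 1, 10, 6, 4, 5, 3, 7, 8, 9, 2] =(2 10)(3 6)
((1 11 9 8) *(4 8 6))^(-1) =(1 8 4 6 9 11) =((1 11 9 6 4 8))^(-1)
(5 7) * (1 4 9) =(1 4 9)(5 7) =[0, 4, 2, 3, 9, 7, 6, 5, 8, 1]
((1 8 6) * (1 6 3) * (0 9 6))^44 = (0 6 9)(1 3 8)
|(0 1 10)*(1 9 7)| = 5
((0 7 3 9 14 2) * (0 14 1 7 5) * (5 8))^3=(1 9 3 7)(2 14)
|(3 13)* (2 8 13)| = 4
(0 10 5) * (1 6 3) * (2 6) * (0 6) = (0 10 5 6 3 1 2) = [10, 2, 0, 1, 4, 6, 3, 7, 8, 9, 5]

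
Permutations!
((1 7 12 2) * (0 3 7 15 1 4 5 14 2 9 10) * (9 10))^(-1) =((0 3 7 12 10)(1 15)(2 4 5 14))^(-1) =(0 10 12 7 3)(1 15)(2 14 5 4)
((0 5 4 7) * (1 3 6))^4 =(7)(1 3 6)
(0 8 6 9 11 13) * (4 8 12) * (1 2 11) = (0 12 4 8 6 9 1 2 11 13) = [12, 2, 11, 3, 8, 5, 9, 7, 6, 1, 10, 13, 4, 0]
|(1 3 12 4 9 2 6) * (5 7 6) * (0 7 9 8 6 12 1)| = |(0 7 12 4 8 6)(1 3)(2 5 9)| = 6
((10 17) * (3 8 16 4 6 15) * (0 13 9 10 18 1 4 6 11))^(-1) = (0 11 4 1 18 17 10 9 13)(3 15 6 16 8)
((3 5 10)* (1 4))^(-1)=((1 4)(3 5 10))^(-1)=(1 4)(3 10 5)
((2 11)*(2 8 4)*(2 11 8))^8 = (11) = ((2 8 4 11))^8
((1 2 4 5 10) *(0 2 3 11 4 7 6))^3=(0 6 7 2)(1 4)(3 5)(10 11)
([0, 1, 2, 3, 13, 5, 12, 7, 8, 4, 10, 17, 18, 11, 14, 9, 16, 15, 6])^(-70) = [0, 1, 2, 3, 11, 5, 18, 7, 8, 13, 10, 15, 6, 17, 14, 4, 16, 9, 12]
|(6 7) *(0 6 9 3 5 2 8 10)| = 9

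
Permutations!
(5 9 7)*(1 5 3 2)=(1 5 9 7 3 2)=[0, 5, 1, 2, 4, 9, 6, 3, 8, 7]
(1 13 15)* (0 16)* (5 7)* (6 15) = (0 16)(1 13 6 15)(5 7) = [16, 13, 2, 3, 4, 7, 15, 5, 8, 9, 10, 11, 12, 6, 14, 1, 0]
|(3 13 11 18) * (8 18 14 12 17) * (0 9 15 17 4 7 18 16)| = 24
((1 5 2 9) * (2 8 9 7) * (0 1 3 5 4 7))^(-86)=(0 2 7 4 1)(3 8)(5 9)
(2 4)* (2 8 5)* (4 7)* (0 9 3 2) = (0 9 3 2 7 4 8 5) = [9, 1, 7, 2, 8, 0, 6, 4, 5, 3]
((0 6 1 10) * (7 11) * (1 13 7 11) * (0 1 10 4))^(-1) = (0 4 1 10 7 13 6)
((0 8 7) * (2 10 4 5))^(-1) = (0 7 8)(2 5 4 10)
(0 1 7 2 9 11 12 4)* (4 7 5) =(0 1 5 4)(2 9 11 12 7) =[1, 5, 9, 3, 0, 4, 6, 2, 8, 11, 10, 12, 7]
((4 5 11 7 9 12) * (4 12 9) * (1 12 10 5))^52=((1 12 10 5 11 7 4))^52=(1 5 4 10 7 12 11)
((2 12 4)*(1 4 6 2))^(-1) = (1 4)(2 6 12)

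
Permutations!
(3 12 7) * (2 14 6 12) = [0, 1, 14, 2, 4, 5, 12, 3, 8, 9, 10, 11, 7, 13, 6] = (2 14 6 12 7 3)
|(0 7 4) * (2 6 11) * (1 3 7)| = 15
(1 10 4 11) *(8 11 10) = (1 8 11)(4 10) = [0, 8, 2, 3, 10, 5, 6, 7, 11, 9, 4, 1]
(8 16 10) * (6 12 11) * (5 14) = (5 14)(6 12 11)(8 16 10) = [0, 1, 2, 3, 4, 14, 12, 7, 16, 9, 8, 6, 11, 13, 5, 15, 10]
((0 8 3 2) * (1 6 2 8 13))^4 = (0 2 6 1 13)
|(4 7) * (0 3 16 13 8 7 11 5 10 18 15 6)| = |(0 3 16 13 8 7 4 11 5 10 18 15 6)| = 13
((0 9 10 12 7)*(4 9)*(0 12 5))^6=(12)(0 4 9 10 5)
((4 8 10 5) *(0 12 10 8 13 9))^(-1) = ((0 12 10 5 4 13 9))^(-1) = (0 9 13 4 5 10 12)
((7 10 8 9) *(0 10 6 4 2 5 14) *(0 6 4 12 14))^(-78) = (14)(0 8 7 2)(4 5 10 9)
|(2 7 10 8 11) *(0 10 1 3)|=8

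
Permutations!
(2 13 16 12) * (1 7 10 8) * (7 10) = [0, 10, 13, 3, 4, 5, 6, 7, 1, 9, 8, 11, 2, 16, 14, 15, 12] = (1 10 8)(2 13 16 12)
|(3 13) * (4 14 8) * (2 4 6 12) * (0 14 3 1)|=|(0 14 8 6 12 2 4 3 13 1)|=10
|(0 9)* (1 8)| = 2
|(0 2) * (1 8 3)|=6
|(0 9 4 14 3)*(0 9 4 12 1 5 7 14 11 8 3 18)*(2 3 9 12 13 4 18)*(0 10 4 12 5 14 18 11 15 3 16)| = |(0 11 8 9 13 12 1 14 2 16)(3 5 7 18 10 4 15)| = 70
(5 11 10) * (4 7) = (4 7)(5 11 10) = [0, 1, 2, 3, 7, 11, 6, 4, 8, 9, 5, 10]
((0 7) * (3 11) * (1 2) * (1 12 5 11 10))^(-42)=((0 7)(1 2 12 5 11 3 10))^(-42)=(12)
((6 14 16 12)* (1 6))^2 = ((1 6 14 16 12))^2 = (1 14 12 6 16)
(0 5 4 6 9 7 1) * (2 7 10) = (0 5 4 6 9 10 2 7 1) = [5, 0, 7, 3, 6, 4, 9, 1, 8, 10, 2]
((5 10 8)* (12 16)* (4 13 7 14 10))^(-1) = ((4 13 7 14 10 8 5)(12 16))^(-1) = (4 5 8 10 14 7 13)(12 16)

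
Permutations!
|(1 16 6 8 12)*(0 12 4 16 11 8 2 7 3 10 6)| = 35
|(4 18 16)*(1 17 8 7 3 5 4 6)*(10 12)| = 10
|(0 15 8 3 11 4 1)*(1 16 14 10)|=10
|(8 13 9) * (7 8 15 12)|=6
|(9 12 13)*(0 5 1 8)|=12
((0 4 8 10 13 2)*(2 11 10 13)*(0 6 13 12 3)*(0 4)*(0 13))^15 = (0 10)(2 13)(3 12 8 4)(6 11)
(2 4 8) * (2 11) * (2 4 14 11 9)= (2 14 11 4 8 9)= [0, 1, 14, 3, 8, 5, 6, 7, 9, 2, 10, 4, 12, 13, 11]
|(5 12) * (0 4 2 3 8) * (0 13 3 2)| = 6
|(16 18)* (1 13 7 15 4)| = |(1 13 7 15 4)(16 18)| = 10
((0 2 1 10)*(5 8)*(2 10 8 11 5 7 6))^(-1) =((0 10)(1 8 7 6 2)(5 11))^(-1) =(0 10)(1 2 6 7 8)(5 11)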